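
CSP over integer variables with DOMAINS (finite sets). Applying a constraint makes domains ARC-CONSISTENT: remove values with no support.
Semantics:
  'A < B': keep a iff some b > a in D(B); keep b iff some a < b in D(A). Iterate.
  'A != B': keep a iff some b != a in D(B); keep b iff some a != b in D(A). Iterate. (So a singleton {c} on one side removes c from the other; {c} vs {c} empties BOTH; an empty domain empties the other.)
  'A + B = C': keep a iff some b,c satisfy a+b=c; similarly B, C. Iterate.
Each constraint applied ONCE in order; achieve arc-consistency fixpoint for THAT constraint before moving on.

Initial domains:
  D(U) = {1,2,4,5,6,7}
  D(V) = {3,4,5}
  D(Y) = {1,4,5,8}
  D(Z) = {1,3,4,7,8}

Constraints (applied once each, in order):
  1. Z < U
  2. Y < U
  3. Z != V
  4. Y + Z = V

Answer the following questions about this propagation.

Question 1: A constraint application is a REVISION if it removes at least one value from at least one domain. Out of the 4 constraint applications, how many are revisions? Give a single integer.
Constraint 1 (Z < U) on D(Z)={1,3,4,7,8} D(U)={1,2,4,5,6,7}: Z {1,3,4,7,8}->{1,3,4}; U {1,2,4,5,6,7}->{2,4,5,6,7} => REVISION
Constraint 2 (Y < U) on D(Y)={1,4,5,8} D(U)={2,4,5,6,7}: Y {1,4,5,8}->{1,4,5} => REVISION
Constraint 3 (Z != V) on D(Z)={1,3,4} D(V)={3,4,5}: no change => not a revision
Constraint 4 (Y + Z = V) on D(Y)={1,4,5} D(Z)={1,3,4} D(V)={3,4,5}: Y {1,4,5}->{1,4}; V {3,4,5}->{4,5} => REVISION
Total revisions = 3

Answer: 3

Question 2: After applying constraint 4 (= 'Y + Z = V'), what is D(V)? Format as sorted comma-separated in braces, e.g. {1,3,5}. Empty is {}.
Answer: {4,5}

Derivation:
Constraint 1 (Z < U) on D(Z)={1,3,4,7,8} D(U)={1,2,4,5,6,7}: Z {1,3,4,7,8}->{1,3,4}; U {1,2,4,5,6,7}->{2,4,5,6,7}
Constraint 2 (Y < U) on D(Y)={1,4,5,8} D(U)={2,4,5,6,7}: Y {1,4,5,8}->{1,4,5}
Constraint 3 (Z != V) on D(Z)={1,3,4} D(V)={3,4,5}: no change
Constraint 4 (Y + Z = V) on D(Y)={1,4,5} D(Z)={1,3,4} D(V)={3,4,5}: Y {1,4,5}->{1,4}; V {3,4,5}->{4,5}
So after constraint 4: D(V) = {4,5}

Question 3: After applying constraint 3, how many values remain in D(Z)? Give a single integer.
Answer: 3

Derivation:
Constraint 1 (Z < U) on D(Z)={1,3,4,7,8} D(U)={1,2,4,5,6,7}: Z {1,3,4,7,8}->{1,3,4}; U {1,2,4,5,6,7}->{2,4,5,6,7}
Constraint 2 (Y < U) on D(Y)={1,4,5,8} D(U)={2,4,5,6,7}: Y {1,4,5,8}->{1,4,5}
Constraint 3 (Z != V) on D(Z)={1,3,4} D(V)={3,4,5}: no change
So after constraint 3: D(Z)={1,3,4}, size = 3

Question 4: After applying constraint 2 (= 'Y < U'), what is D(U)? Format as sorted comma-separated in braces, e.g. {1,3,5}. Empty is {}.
Answer: {2,4,5,6,7}

Derivation:
Constraint 1 (Z < U) on D(Z)={1,3,4,7,8} D(U)={1,2,4,5,6,7}: Z {1,3,4,7,8}->{1,3,4}; U {1,2,4,5,6,7}->{2,4,5,6,7}
Constraint 2 (Y < U) on D(Y)={1,4,5,8} D(U)={2,4,5,6,7}: Y {1,4,5,8}->{1,4,5}
So after constraint 2: D(U) = {2,4,5,6,7}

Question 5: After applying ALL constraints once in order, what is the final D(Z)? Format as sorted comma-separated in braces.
Constraint 1 (Z < U) on D(Z)={1,3,4,7,8} D(U)={1,2,4,5,6,7}: Z {1,3,4,7,8}->{1,3,4}; U {1,2,4,5,6,7}->{2,4,5,6,7}
Constraint 2 (Y < U) on D(Y)={1,4,5,8} D(U)={2,4,5,6,7}: Y {1,4,5,8}->{1,4,5}
Constraint 3 (Z != V) on D(Z)={1,3,4} D(V)={3,4,5}: no change
Constraint 4 (Y + Z = V) on D(Y)={1,4,5} D(Z)={1,3,4} D(V)={3,4,5}: Y {1,4,5}->{1,4}; V {3,4,5}->{4,5}
So after all 4 constraints: D(Z) = {1,3,4}

Answer: {1,3,4}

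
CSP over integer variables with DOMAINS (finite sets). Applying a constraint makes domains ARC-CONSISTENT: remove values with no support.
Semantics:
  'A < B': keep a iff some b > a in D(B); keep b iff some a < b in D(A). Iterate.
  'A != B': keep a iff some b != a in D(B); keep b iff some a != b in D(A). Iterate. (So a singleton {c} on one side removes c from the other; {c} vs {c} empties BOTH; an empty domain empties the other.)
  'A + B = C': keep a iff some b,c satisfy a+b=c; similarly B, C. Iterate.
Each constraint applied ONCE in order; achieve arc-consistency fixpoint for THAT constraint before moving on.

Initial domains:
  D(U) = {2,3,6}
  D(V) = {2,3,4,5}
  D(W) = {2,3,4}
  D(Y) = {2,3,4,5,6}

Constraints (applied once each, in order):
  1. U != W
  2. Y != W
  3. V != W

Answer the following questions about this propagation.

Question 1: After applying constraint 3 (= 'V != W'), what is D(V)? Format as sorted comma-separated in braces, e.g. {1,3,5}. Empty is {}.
Answer: {2,3,4,5}

Derivation:
Constraint 1 (U != W) on D(U)={2,3,6} D(W)={2,3,4}: no change
Constraint 2 (Y != W) on D(Y)={2,3,4,5,6} D(W)={2,3,4}: no change
Constraint 3 (V != W) on D(V)={2,3,4,5} D(W)={2,3,4}: no change
So after constraint 3: D(V) = {2,3,4,5}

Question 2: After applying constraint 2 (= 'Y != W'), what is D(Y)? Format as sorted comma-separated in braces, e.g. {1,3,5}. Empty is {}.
Constraint 1 (U != W) on D(U)={2,3,6} D(W)={2,3,4}: no change
Constraint 2 (Y != W) on D(Y)={2,3,4,5,6} D(W)={2,3,4}: no change
So after constraint 2: D(Y) = {2,3,4,5,6}

Answer: {2,3,4,5,6}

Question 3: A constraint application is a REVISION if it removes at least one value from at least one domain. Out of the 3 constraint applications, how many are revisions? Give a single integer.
Answer: 0

Derivation:
Constraint 1 (U != W) on D(U)={2,3,6} D(W)={2,3,4}: no change => not a revision
Constraint 2 (Y != W) on D(Y)={2,3,4,5,6} D(W)={2,3,4}: no change => not a revision
Constraint 3 (V != W) on D(V)={2,3,4,5} D(W)={2,3,4}: no change => not a revision
Total revisions = 0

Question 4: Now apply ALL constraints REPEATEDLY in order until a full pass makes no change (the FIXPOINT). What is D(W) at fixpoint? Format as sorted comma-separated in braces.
Answer: {2,3,4}

Derivation:
pass 0 (initial): D(W)={2,3,4}
pass 1: no change
Fixpoint after 1 passes: D(W) = {2,3,4}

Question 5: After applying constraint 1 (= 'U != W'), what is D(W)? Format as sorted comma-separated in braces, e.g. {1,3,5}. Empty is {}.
Answer: {2,3,4}

Derivation:
Constraint 1 (U != W) on D(U)={2,3,6} D(W)={2,3,4}: no change
So after constraint 1: D(W) = {2,3,4}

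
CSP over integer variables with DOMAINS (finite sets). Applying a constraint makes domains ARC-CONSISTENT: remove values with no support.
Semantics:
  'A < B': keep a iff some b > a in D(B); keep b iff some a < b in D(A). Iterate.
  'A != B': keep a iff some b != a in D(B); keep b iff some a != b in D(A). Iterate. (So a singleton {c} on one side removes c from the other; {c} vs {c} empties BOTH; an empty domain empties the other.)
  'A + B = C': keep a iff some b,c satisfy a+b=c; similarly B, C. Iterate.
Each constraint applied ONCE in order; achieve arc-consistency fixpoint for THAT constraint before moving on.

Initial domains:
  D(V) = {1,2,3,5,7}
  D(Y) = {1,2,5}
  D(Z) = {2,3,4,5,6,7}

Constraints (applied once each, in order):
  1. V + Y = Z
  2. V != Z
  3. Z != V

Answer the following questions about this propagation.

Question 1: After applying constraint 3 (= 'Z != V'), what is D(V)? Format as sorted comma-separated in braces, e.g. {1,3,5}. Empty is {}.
Constraint 1 (V + Y = Z) on D(V)={1,2,3,5,7} D(Y)={1,2,5} D(Z)={2,3,4,5,6,7}: V {1,2,3,5,7}->{1,2,3,5}
Constraint 2 (V != Z) on D(V)={1,2,3,5} D(Z)={2,3,4,5,6,7}: no change
Constraint 3 (Z != V) on D(Z)={2,3,4,5,6,7} D(V)={1,2,3,5}: no change
So after constraint 3: D(V) = {1,2,3,5}

Answer: {1,2,3,5}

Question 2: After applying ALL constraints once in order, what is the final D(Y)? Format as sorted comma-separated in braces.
Constraint 1 (V + Y = Z) on D(V)={1,2,3,5,7} D(Y)={1,2,5} D(Z)={2,3,4,5,6,7}: V {1,2,3,5,7}->{1,2,3,5}
Constraint 2 (V != Z) on D(V)={1,2,3,5} D(Z)={2,3,4,5,6,7}: no change
Constraint 3 (Z != V) on D(Z)={2,3,4,5,6,7} D(V)={1,2,3,5}: no change
So after all 3 constraints: D(Y) = {1,2,5}

Answer: {1,2,5}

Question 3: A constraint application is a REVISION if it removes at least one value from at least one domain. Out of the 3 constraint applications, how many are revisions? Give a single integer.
Constraint 1 (V + Y = Z) on D(V)={1,2,3,5,7} D(Y)={1,2,5} D(Z)={2,3,4,5,6,7}: V {1,2,3,5,7}->{1,2,3,5} => REVISION
Constraint 2 (V != Z) on D(V)={1,2,3,5} D(Z)={2,3,4,5,6,7}: no change => not a revision
Constraint 3 (Z != V) on D(Z)={2,3,4,5,6,7} D(V)={1,2,3,5}: no change => not a revision
Total revisions = 1

Answer: 1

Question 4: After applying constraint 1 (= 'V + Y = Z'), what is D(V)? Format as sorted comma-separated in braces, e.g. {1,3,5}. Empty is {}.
Constraint 1 (V + Y = Z) on D(V)={1,2,3,5,7} D(Y)={1,2,5} D(Z)={2,3,4,5,6,7}: V {1,2,3,5,7}->{1,2,3,5}
So after constraint 1: D(V) = {1,2,3,5}

Answer: {1,2,3,5}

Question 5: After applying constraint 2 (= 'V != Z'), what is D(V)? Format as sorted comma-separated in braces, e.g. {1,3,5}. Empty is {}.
Constraint 1 (V + Y = Z) on D(V)={1,2,3,5,7} D(Y)={1,2,5} D(Z)={2,3,4,5,6,7}: V {1,2,3,5,7}->{1,2,3,5}
Constraint 2 (V != Z) on D(V)={1,2,3,5} D(Z)={2,3,4,5,6,7}: no change
So after constraint 2: D(V) = {1,2,3,5}

Answer: {1,2,3,5}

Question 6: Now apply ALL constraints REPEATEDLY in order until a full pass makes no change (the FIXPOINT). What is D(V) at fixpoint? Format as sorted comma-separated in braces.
Answer: {1,2,3,5}

Derivation:
pass 0 (initial): D(V)={1,2,3,5,7}
pass 1: V {1,2,3,5,7}->{1,2,3,5}
pass 2: no change
Fixpoint after 2 passes: D(V) = {1,2,3,5}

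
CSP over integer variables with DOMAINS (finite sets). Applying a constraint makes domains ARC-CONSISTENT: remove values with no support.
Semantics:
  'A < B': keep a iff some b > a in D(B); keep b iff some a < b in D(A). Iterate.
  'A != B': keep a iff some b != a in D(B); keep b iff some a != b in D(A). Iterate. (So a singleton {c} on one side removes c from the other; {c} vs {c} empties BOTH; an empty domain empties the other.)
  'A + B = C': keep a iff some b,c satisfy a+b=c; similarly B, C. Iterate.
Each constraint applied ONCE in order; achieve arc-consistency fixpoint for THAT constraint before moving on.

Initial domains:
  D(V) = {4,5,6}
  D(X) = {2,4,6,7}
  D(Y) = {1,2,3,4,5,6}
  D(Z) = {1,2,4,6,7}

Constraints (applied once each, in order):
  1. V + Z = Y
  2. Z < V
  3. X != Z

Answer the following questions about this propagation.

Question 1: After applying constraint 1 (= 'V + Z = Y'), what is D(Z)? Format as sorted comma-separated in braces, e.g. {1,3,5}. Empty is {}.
Answer: {1,2}

Derivation:
Constraint 1 (V + Z = Y) on D(V)={4,5,6} D(Z)={1,2,4,6,7} D(Y)={1,2,3,4,5,6}: V {4,5,6}->{4,5}; Z {1,2,4,6,7}->{1,2}; Y {1,2,3,4,5,6}->{5,6}
So after constraint 1: D(Z) = {1,2}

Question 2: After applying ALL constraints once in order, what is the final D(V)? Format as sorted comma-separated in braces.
Answer: {4,5}

Derivation:
Constraint 1 (V + Z = Y) on D(V)={4,5,6} D(Z)={1,2,4,6,7} D(Y)={1,2,3,4,5,6}: V {4,5,6}->{4,5}; Z {1,2,4,6,7}->{1,2}; Y {1,2,3,4,5,6}->{5,6}
Constraint 2 (Z < V) on D(Z)={1,2} D(V)={4,5}: no change
Constraint 3 (X != Z) on D(X)={2,4,6,7} D(Z)={1,2}: no change
So after all 3 constraints: D(V) = {4,5}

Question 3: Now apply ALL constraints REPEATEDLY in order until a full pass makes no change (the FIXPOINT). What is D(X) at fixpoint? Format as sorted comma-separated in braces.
pass 0 (initial): D(X)={2,4,6,7}
pass 1: V {4,5,6}->{4,5}; Y {1,2,3,4,5,6}->{5,6}; Z {1,2,4,6,7}->{1,2}
pass 2: no change
Fixpoint after 2 passes: D(X) = {2,4,6,7}

Answer: {2,4,6,7}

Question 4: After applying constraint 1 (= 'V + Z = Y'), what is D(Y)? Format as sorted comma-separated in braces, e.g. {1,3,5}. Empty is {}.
Answer: {5,6}

Derivation:
Constraint 1 (V + Z = Y) on D(V)={4,5,6} D(Z)={1,2,4,6,7} D(Y)={1,2,3,4,5,6}: V {4,5,6}->{4,5}; Z {1,2,4,6,7}->{1,2}; Y {1,2,3,4,5,6}->{5,6}
So after constraint 1: D(Y) = {5,6}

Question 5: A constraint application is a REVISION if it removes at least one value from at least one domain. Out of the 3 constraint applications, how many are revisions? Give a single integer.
Constraint 1 (V + Z = Y) on D(V)={4,5,6} D(Z)={1,2,4,6,7} D(Y)={1,2,3,4,5,6}: V {4,5,6}->{4,5}; Z {1,2,4,6,7}->{1,2}; Y {1,2,3,4,5,6}->{5,6} => REVISION
Constraint 2 (Z < V) on D(Z)={1,2} D(V)={4,5}: no change => not a revision
Constraint 3 (X != Z) on D(X)={2,4,6,7} D(Z)={1,2}: no change => not a revision
Total revisions = 1

Answer: 1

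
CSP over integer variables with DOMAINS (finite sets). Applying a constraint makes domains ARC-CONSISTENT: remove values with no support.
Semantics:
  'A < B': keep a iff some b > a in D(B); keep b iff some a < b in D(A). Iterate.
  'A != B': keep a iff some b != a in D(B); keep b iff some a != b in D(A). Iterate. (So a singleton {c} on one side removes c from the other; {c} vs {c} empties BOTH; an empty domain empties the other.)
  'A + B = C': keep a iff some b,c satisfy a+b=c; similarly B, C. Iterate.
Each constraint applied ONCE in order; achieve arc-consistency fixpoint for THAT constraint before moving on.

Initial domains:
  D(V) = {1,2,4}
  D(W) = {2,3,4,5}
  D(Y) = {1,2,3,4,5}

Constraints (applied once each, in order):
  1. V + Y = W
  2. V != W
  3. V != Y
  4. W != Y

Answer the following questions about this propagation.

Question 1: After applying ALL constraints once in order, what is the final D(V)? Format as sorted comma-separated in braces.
Constraint 1 (V + Y = W) on D(V)={1,2,4} D(Y)={1,2,3,4,5} D(W)={2,3,4,5}: Y {1,2,3,4,5}->{1,2,3,4}
Constraint 2 (V != W) on D(V)={1,2,4} D(W)={2,3,4,5}: no change
Constraint 3 (V != Y) on D(V)={1,2,4} D(Y)={1,2,3,4}: no change
Constraint 4 (W != Y) on D(W)={2,3,4,5} D(Y)={1,2,3,4}: no change
So after all 4 constraints: D(V) = {1,2,4}

Answer: {1,2,4}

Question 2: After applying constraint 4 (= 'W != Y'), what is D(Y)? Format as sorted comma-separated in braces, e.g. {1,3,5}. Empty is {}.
Constraint 1 (V + Y = W) on D(V)={1,2,4} D(Y)={1,2,3,4,5} D(W)={2,3,4,5}: Y {1,2,3,4,5}->{1,2,3,4}
Constraint 2 (V != W) on D(V)={1,2,4} D(W)={2,3,4,5}: no change
Constraint 3 (V != Y) on D(V)={1,2,4} D(Y)={1,2,3,4}: no change
Constraint 4 (W != Y) on D(W)={2,3,4,5} D(Y)={1,2,3,4}: no change
So after constraint 4: D(Y) = {1,2,3,4}

Answer: {1,2,3,4}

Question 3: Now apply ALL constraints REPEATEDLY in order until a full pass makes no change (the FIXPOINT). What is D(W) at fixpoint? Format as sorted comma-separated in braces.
Answer: {2,3,4,5}

Derivation:
pass 0 (initial): D(W)={2,3,4,5}
pass 1: Y {1,2,3,4,5}->{1,2,3,4}
pass 2: no change
Fixpoint after 2 passes: D(W) = {2,3,4,5}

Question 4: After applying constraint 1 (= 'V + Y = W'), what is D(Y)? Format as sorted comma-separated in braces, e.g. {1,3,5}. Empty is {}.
Constraint 1 (V + Y = W) on D(V)={1,2,4} D(Y)={1,2,3,4,5} D(W)={2,3,4,5}: Y {1,2,3,4,5}->{1,2,3,4}
So after constraint 1: D(Y) = {1,2,3,4}

Answer: {1,2,3,4}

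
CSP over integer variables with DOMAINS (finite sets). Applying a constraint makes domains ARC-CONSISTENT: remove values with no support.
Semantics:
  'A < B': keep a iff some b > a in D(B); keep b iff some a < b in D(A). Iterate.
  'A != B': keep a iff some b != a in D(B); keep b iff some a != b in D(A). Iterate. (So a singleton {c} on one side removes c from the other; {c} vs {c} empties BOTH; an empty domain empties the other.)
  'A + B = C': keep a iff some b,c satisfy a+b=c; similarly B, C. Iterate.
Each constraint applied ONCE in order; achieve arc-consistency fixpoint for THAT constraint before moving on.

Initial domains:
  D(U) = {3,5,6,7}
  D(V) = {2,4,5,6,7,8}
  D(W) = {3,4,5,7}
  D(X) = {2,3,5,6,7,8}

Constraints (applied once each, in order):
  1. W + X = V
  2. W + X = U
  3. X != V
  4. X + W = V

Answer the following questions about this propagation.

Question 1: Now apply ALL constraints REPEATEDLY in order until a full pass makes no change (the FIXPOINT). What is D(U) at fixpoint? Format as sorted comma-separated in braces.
pass 0 (initial): D(U)={3,5,6,7}
pass 1: U {3,5,6,7}->{5,6,7}; V {2,4,5,6,7,8}->{5,6,7,8}; W {3,4,5,7}->{3,4,5}; X {2,3,5,6,7,8}->{2,3}
pass 2: no change
Fixpoint after 2 passes: D(U) = {5,6,7}

Answer: {5,6,7}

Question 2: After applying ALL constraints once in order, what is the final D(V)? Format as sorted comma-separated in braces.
Constraint 1 (W + X = V) on D(W)={3,4,5,7} D(X)={2,3,5,6,7,8} D(V)={2,4,5,6,7,8}: W {3,4,5,7}->{3,4,5}; X {2,3,5,6,7,8}->{2,3,5}; V {2,4,5,6,7,8}->{5,6,7,8}
Constraint 2 (W + X = U) on D(W)={3,4,5} D(X)={2,3,5} D(U)={3,5,6,7}: X {2,3,5}->{2,3}; U {3,5,6,7}->{5,6,7}
Constraint 3 (X != V) on D(X)={2,3} D(V)={5,6,7,8}: no change
Constraint 4 (X + W = V) on D(X)={2,3} D(W)={3,4,5} D(V)={5,6,7,8}: no change
So after all 4 constraints: D(V) = {5,6,7,8}

Answer: {5,6,7,8}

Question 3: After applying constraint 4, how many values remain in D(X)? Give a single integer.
Constraint 1 (W + X = V) on D(W)={3,4,5,7} D(X)={2,3,5,6,7,8} D(V)={2,4,5,6,7,8}: W {3,4,5,7}->{3,4,5}; X {2,3,5,6,7,8}->{2,3,5}; V {2,4,5,6,7,8}->{5,6,7,8}
Constraint 2 (W + X = U) on D(W)={3,4,5} D(X)={2,3,5} D(U)={3,5,6,7}: X {2,3,5}->{2,3}; U {3,5,6,7}->{5,6,7}
Constraint 3 (X != V) on D(X)={2,3} D(V)={5,6,7,8}: no change
Constraint 4 (X + W = V) on D(X)={2,3} D(W)={3,4,5} D(V)={5,6,7,8}: no change
So after constraint 4: D(X)={2,3}, size = 2

Answer: 2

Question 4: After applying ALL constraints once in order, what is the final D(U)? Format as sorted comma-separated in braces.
Constraint 1 (W + X = V) on D(W)={3,4,5,7} D(X)={2,3,5,6,7,8} D(V)={2,4,5,6,7,8}: W {3,4,5,7}->{3,4,5}; X {2,3,5,6,7,8}->{2,3,5}; V {2,4,5,6,7,8}->{5,6,7,8}
Constraint 2 (W + X = U) on D(W)={3,4,5} D(X)={2,3,5} D(U)={3,5,6,7}: X {2,3,5}->{2,3}; U {3,5,6,7}->{5,6,7}
Constraint 3 (X != V) on D(X)={2,3} D(V)={5,6,7,8}: no change
Constraint 4 (X + W = V) on D(X)={2,3} D(W)={3,4,5} D(V)={5,6,7,8}: no change
So after all 4 constraints: D(U) = {5,6,7}

Answer: {5,6,7}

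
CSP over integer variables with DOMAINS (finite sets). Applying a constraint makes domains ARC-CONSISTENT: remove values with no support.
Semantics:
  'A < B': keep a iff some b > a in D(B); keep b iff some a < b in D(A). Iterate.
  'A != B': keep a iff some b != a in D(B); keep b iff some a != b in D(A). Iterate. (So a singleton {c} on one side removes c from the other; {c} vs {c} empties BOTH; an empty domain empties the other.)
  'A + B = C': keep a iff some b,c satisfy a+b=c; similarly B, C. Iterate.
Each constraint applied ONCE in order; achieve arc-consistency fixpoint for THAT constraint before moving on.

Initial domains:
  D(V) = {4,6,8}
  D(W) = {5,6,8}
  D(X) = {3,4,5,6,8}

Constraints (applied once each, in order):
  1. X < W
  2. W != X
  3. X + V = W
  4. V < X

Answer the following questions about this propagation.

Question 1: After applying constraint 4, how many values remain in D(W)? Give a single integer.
Answer: 1

Derivation:
Constraint 1 (X < W) on D(X)={3,4,5,6,8} D(W)={5,6,8}: X {3,4,5,6,8}->{3,4,5,6}
Constraint 2 (W != X) on D(W)={5,6,8} D(X)={3,4,5,6}: no change
Constraint 3 (X + V = W) on D(X)={3,4,5,6} D(V)={4,6,8} D(W)={5,6,8}: X {3,4,5,6}->{4}; V {4,6,8}->{4}; W {5,6,8}->{8}
Constraint 4 (V < X) on D(V)={4} D(X)={4}: V {4}->{}; X {4}->{}
So after constraint 4: D(W)={8}, size = 1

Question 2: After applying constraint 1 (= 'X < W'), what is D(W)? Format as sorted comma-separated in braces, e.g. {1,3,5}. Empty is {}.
Answer: {5,6,8}

Derivation:
Constraint 1 (X < W) on D(X)={3,4,5,6,8} D(W)={5,6,8}: X {3,4,5,6,8}->{3,4,5,6}
So after constraint 1: D(W) = {5,6,8}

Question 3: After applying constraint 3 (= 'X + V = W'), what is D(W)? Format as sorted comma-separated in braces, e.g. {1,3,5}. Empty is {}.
Answer: {8}

Derivation:
Constraint 1 (X < W) on D(X)={3,4,5,6,8} D(W)={5,6,8}: X {3,4,5,6,8}->{3,4,5,6}
Constraint 2 (W != X) on D(W)={5,6,8} D(X)={3,4,5,6}: no change
Constraint 3 (X + V = W) on D(X)={3,4,5,6} D(V)={4,6,8} D(W)={5,6,8}: X {3,4,5,6}->{4}; V {4,6,8}->{4}; W {5,6,8}->{8}
So after constraint 3: D(W) = {8}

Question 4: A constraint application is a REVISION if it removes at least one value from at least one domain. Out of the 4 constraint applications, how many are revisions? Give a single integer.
Constraint 1 (X < W) on D(X)={3,4,5,6,8} D(W)={5,6,8}: X {3,4,5,6,8}->{3,4,5,6} => REVISION
Constraint 2 (W != X) on D(W)={5,6,8} D(X)={3,4,5,6}: no change => not a revision
Constraint 3 (X + V = W) on D(X)={3,4,5,6} D(V)={4,6,8} D(W)={5,6,8}: X {3,4,5,6}->{4}; V {4,6,8}->{4}; W {5,6,8}->{8} => REVISION
Constraint 4 (V < X) on D(V)={4} D(X)={4}: V {4}->{}; X {4}->{} => REVISION
Total revisions = 3

Answer: 3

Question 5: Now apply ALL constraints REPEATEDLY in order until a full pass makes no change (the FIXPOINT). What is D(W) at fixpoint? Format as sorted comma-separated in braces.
pass 0 (initial): D(W)={5,6,8}
pass 1: V {4,6,8}->{}; W {5,6,8}->{8}; X {3,4,5,6,8}->{}
pass 2: W {8}->{}
pass 3: no change
Fixpoint after 3 passes: D(W) = {}

Answer: {}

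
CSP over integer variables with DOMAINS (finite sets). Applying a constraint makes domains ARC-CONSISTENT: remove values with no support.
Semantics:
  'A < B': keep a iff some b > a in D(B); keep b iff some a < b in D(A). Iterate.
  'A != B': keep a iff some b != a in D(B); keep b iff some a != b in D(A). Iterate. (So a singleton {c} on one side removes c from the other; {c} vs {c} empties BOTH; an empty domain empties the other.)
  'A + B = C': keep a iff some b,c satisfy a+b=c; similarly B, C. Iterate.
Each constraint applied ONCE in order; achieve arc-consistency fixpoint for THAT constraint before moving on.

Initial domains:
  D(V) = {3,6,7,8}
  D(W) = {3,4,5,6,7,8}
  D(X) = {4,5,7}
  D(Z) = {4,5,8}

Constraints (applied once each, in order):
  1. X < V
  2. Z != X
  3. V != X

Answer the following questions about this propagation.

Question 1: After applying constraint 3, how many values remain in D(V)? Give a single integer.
Constraint 1 (X < V) on D(X)={4,5,7} D(V)={3,6,7,8}: V {3,6,7,8}->{6,7,8}
Constraint 2 (Z != X) on D(Z)={4,5,8} D(X)={4,5,7}: no change
Constraint 3 (V != X) on D(V)={6,7,8} D(X)={4,5,7}: no change
So after constraint 3: D(V)={6,7,8}, size = 3

Answer: 3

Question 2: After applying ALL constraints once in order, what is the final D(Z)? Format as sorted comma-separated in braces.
Constraint 1 (X < V) on D(X)={4,5,7} D(V)={3,6,7,8}: V {3,6,7,8}->{6,7,8}
Constraint 2 (Z != X) on D(Z)={4,5,8} D(X)={4,5,7}: no change
Constraint 3 (V != X) on D(V)={6,7,8} D(X)={4,5,7}: no change
So after all 3 constraints: D(Z) = {4,5,8}

Answer: {4,5,8}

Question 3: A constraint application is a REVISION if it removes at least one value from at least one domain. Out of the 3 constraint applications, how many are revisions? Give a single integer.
Constraint 1 (X < V) on D(X)={4,5,7} D(V)={3,6,7,8}: V {3,6,7,8}->{6,7,8} => REVISION
Constraint 2 (Z != X) on D(Z)={4,5,8} D(X)={4,5,7}: no change => not a revision
Constraint 3 (V != X) on D(V)={6,7,8} D(X)={4,5,7}: no change => not a revision
Total revisions = 1

Answer: 1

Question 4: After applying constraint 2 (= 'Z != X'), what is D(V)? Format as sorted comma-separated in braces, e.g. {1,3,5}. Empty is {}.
Answer: {6,7,8}

Derivation:
Constraint 1 (X < V) on D(X)={4,5,7} D(V)={3,6,7,8}: V {3,6,7,8}->{6,7,8}
Constraint 2 (Z != X) on D(Z)={4,5,8} D(X)={4,5,7}: no change
So after constraint 2: D(V) = {6,7,8}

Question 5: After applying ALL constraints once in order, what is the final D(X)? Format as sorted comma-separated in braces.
Answer: {4,5,7}

Derivation:
Constraint 1 (X < V) on D(X)={4,5,7} D(V)={3,6,7,8}: V {3,6,7,8}->{6,7,8}
Constraint 2 (Z != X) on D(Z)={4,5,8} D(X)={4,5,7}: no change
Constraint 3 (V != X) on D(V)={6,7,8} D(X)={4,5,7}: no change
So after all 3 constraints: D(X) = {4,5,7}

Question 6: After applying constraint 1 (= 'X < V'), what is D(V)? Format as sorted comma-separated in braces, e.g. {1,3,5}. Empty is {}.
Constraint 1 (X < V) on D(X)={4,5,7} D(V)={3,6,7,8}: V {3,6,7,8}->{6,7,8}
So after constraint 1: D(V) = {6,7,8}

Answer: {6,7,8}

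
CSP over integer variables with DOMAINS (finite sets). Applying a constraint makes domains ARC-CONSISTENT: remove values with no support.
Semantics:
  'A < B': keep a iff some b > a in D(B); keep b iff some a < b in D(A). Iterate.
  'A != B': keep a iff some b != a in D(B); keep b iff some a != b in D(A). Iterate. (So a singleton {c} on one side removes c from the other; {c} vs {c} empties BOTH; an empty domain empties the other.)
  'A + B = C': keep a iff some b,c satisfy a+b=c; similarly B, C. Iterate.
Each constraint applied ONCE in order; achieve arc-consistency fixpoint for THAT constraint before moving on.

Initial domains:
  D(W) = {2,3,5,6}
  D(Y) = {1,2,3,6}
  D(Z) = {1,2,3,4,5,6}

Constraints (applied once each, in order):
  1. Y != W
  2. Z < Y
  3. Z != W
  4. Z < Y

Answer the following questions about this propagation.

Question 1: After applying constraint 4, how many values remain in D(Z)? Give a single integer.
Constraint 1 (Y != W) on D(Y)={1,2,3,6} D(W)={2,3,5,6}: no change
Constraint 2 (Z < Y) on D(Z)={1,2,3,4,5,6} D(Y)={1,2,3,6}: Z {1,2,3,4,5,6}->{1,2,3,4,5}; Y {1,2,3,6}->{2,3,6}
Constraint 3 (Z != W) on D(Z)={1,2,3,4,5} D(W)={2,3,5,6}: no change
Constraint 4 (Z < Y) on D(Z)={1,2,3,4,5} D(Y)={2,3,6}: no change
So after constraint 4: D(Z)={1,2,3,4,5}, size = 5

Answer: 5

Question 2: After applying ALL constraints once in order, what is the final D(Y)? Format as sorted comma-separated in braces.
Answer: {2,3,6}

Derivation:
Constraint 1 (Y != W) on D(Y)={1,2,3,6} D(W)={2,3,5,6}: no change
Constraint 2 (Z < Y) on D(Z)={1,2,3,4,5,6} D(Y)={1,2,3,6}: Z {1,2,3,4,5,6}->{1,2,3,4,5}; Y {1,2,3,6}->{2,3,6}
Constraint 3 (Z != W) on D(Z)={1,2,3,4,5} D(W)={2,3,5,6}: no change
Constraint 4 (Z < Y) on D(Z)={1,2,3,4,5} D(Y)={2,3,6}: no change
So after all 4 constraints: D(Y) = {2,3,6}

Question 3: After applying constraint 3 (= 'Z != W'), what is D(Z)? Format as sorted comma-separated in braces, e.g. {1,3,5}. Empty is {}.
Answer: {1,2,3,4,5}

Derivation:
Constraint 1 (Y != W) on D(Y)={1,2,3,6} D(W)={2,3,5,6}: no change
Constraint 2 (Z < Y) on D(Z)={1,2,3,4,5,6} D(Y)={1,2,3,6}: Z {1,2,3,4,5,6}->{1,2,3,4,5}; Y {1,2,3,6}->{2,3,6}
Constraint 3 (Z != W) on D(Z)={1,2,3,4,5} D(W)={2,3,5,6}: no change
So after constraint 3: D(Z) = {1,2,3,4,5}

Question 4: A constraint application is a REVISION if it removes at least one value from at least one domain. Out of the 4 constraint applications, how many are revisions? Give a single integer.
Constraint 1 (Y != W) on D(Y)={1,2,3,6} D(W)={2,3,5,6}: no change => not a revision
Constraint 2 (Z < Y) on D(Z)={1,2,3,4,5,6} D(Y)={1,2,3,6}: Z {1,2,3,4,5,6}->{1,2,3,4,5}; Y {1,2,3,6}->{2,3,6} => REVISION
Constraint 3 (Z != W) on D(Z)={1,2,3,4,5} D(W)={2,3,5,6}: no change => not a revision
Constraint 4 (Z < Y) on D(Z)={1,2,3,4,5} D(Y)={2,3,6}: no change => not a revision
Total revisions = 1

Answer: 1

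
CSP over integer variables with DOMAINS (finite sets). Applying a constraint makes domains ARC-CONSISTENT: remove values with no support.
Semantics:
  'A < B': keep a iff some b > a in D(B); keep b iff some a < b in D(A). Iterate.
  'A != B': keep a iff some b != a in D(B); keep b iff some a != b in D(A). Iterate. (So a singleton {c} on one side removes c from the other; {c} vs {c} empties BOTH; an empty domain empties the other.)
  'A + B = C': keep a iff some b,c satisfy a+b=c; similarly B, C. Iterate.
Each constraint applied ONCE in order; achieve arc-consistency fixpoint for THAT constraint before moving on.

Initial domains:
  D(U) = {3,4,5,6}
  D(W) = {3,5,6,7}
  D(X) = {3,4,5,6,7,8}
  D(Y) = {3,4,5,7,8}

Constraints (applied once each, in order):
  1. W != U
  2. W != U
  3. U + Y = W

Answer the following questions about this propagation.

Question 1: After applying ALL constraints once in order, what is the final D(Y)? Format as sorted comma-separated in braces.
Constraint 1 (W != U) on D(W)={3,5,6,7} D(U)={3,4,5,6}: no change
Constraint 2 (W != U) on D(W)={3,5,6,7} D(U)={3,4,5,6}: no change
Constraint 3 (U + Y = W) on D(U)={3,4,5,6} D(Y)={3,4,5,7,8} D(W)={3,5,6,7}: U {3,4,5,6}->{3,4}; Y {3,4,5,7,8}->{3,4}; W {3,5,6,7}->{6,7}
So after all 3 constraints: D(Y) = {3,4}

Answer: {3,4}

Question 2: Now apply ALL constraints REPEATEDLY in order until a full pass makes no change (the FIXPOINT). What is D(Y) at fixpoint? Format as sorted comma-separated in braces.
pass 0 (initial): D(Y)={3,4,5,7,8}
pass 1: U {3,4,5,6}->{3,4}; W {3,5,6,7}->{6,7}; Y {3,4,5,7,8}->{3,4}
pass 2: no change
Fixpoint after 2 passes: D(Y) = {3,4}

Answer: {3,4}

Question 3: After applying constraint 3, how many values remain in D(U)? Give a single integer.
Answer: 2

Derivation:
Constraint 1 (W != U) on D(W)={3,5,6,7} D(U)={3,4,5,6}: no change
Constraint 2 (W != U) on D(W)={3,5,6,7} D(U)={3,4,5,6}: no change
Constraint 3 (U + Y = W) on D(U)={3,4,5,6} D(Y)={3,4,5,7,8} D(W)={3,5,6,7}: U {3,4,5,6}->{3,4}; Y {3,4,5,7,8}->{3,4}; W {3,5,6,7}->{6,7}
So after constraint 3: D(U)={3,4}, size = 2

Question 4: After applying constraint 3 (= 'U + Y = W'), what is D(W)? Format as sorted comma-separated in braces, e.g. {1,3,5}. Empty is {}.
Constraint 1 (W != U) on D(W)={3,5,6,7} D(U)={3,4,5,6}: no change
Constraint 2 (W != U) on D(W)={3,5,6,7} D(U)={3,4,5,6}: no change
Constraint 3 (U + Y = W) on D(U)={3,4,5,6} D(Y)={3,4,5,7,8} D(W)={3,5,6,7}: U {3,4,5,6}->{3,4}; Y {3,4,5,7,8}->{3,4}; W {3,5,6,7}->{6,7}
So after constraint 3: D(W) = {6,7}

Answer: {6,7}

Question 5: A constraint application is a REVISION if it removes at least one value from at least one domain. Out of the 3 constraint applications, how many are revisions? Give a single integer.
Constraint 1 (W != U) on D(W)={3,5,6,7} D(U)={3,4,5,6}: no change => not a revision
Constraint 2 (W != U) on D(W)={3,5,6,7} D(U)={3,4,5,6}: no change => not a revision
Constraint 3 (U + Y = W) on D(U)={3,4,5,6} D(Y)={3,4,5,7,8} D(W)={3,5,6,7}: U {3,4,5,6}->{3,4}; Y {3,4,5,7,8}->{3,4}; W {3,5,6,7}->{6,7} => REVISION
Total revisions = 1

Answer: 1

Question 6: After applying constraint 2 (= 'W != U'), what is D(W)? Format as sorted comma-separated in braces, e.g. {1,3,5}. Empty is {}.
Constraint 1 (W != U) on D(W)={3,5,6,7} D(U)={3,4,5,6}: no change
Constraint 2 (W != U) on D(W)={3,5,6,7} D(U)={3,4,5,6}: no change
So after constraint 2: D(W) = {3,5,6,7}

Answer: {3,5,6,7}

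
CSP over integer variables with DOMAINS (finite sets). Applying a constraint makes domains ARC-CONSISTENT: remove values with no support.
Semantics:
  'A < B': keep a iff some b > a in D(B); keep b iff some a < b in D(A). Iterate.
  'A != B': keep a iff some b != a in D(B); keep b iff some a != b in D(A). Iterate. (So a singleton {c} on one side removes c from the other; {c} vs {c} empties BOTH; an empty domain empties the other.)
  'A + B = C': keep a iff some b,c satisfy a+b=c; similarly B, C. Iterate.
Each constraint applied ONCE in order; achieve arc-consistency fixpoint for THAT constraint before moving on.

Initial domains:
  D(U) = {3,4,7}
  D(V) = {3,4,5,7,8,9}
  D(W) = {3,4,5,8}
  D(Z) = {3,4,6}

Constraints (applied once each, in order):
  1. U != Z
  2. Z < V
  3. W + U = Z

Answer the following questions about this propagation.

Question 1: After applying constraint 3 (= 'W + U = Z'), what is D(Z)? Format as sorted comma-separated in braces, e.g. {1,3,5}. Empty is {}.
Constraint 1 (U != Z) on D(U)={3,4,7} D(Z)={3,4,6}: no change
Constraint 2 (Z < V) on D(Z)={3,4,6} D(V)={3,4,5,7,8,9}: V {3,4,5,7,8,9}->{4,5,7,8,9}
Constraint 3 (W + U = Z) on D(W)={3,4,5,8} D(U)={3,4,7} D(Z)={3,4,6}: W {3,4,5,8}->{3}; U {3,4,7}->{3}; Z {3,4,6}->{6}
So after constraint 3: D(Z) = {6}

Answer: {6}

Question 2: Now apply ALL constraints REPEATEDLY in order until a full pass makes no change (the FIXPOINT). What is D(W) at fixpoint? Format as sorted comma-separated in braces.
pass 0 (initial): D(W)={3,4,5,8}
pass 1: U {3,4,7}->{3}; V {3,4,5,7,8,9}->{4,5,7,8,9}; W {3,4,5,8}->{3}; Z {3,4,6}->{6}
pass 2: V {4,5,7,8,9}->{7,8,9}
pass 3: no change
Fixpoint after 3 passes: D(W) = {3}

Answer: {3}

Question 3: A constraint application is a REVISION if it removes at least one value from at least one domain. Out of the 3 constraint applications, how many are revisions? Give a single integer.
Constraint 1 (U != Z) on D(U)={3,4,7} D(Z)={3,4,6}: no change => not a revision
Constraint 2 (Z < V) on D(Z)={3,4,6} D(V)={3,4,5,7,8,9}: V {3,4,5,7,8,9}->{4,5,7,8,9} => REVISION
Constraint 3 (W + U = Z) on D(W)={3,4,5,8} D(U)={3,4,7} D(Z)={3,4,6}: W {3,4,5,8}->{3}; U {3,4,7}->{3}; Z {3,4,6}->{6} => REVISION
Total revisions = 2

Answer: 2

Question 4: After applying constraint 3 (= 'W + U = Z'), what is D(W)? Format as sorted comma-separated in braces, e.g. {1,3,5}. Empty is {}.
Answer: {3}

Derivation:
Constraint 1 (U != Z) on D(U)={3,4,7} D(Z)={3,4,6}: no change
Constraint 2 (Z < V) on D(Z)={3,4,6} D(V)={3,4,5,7,8,9}: V {3,4,5,7,8,9}->{4,5,7,8,9}
Constraint 3 (W + U = Z) on D(W)={3,4,5,8} D(U)={3,4,7} D(Z)={3,4,6}: W {3,4,5,8}->{3}; U {3,4,7}->{3}; Z {3,4,6}->{6}
So after constraint 3: D(W) = {3}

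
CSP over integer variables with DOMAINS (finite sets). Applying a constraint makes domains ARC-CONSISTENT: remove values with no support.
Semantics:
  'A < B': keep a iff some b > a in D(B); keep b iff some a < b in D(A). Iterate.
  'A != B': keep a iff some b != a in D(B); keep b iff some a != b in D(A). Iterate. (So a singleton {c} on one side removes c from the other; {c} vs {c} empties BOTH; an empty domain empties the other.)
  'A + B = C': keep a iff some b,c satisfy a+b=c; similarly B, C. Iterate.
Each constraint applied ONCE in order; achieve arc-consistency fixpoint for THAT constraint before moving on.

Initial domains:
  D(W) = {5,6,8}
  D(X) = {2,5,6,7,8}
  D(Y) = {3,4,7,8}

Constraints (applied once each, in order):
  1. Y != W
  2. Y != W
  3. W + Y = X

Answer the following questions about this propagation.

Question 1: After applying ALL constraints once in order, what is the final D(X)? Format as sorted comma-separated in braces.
Constraint 1 (Y != W) on D(Y)={3,4,7,8} D(W)={5,6,8}: no change
Constraint 2 (Y != W) on D(Y)={3,4,7,8} D(W)={5,6,8}: no change
Constraint 3 (W + Y = X) on D(W)={5,6,8} D(Y)={3,4,7,8} D(X)={2,5,6,7,8}: W {5,6,8}->{5}; Y {3,4,7,8}->{3}; X {2,5,6,7,8}->{8}
So after all 3 constraints: D(X) = {8}

Answer: {8}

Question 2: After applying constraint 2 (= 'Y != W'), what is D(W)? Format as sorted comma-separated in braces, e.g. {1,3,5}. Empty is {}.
Answer: {5,6,8}

Derivation:
Constraint 1 (Y != W) on D(Y)={3,4,7,8} D(W)={5,6,8}: no change
Constraint 2 (Y != W) on D(Y)={3,4,7,8} D(W)={5,6,8}: no change
So after constraint 2: D(W) = {5,6,8}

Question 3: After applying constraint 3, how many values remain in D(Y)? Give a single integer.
Answer: 1

Derivation:
Constraint 1 (Y != W) on D(Y)={3,4,7,8} D(W)={5,6,8}: no change
Constraint 2 (Y != W) on D(Y)={3,4,7,8} D(W)={5,6,8}: no change
Constraint 3 (W + Y = X) on D(W)={5,6,8} D(Y)={3,4,7,8} D(X)={2,5,6,7,8}: W {5,6,8}->{5}; Y {3,4,7,8}->{3}; X {2,5,6,7,8}->{8}
So after constraint 3: D(Y)={3}, size = 1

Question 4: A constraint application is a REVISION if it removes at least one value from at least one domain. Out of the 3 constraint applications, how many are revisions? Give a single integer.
Answer: 1

Derivation:
Constraint 1 (Y != W) on D(Y)={3,4,7,8} D(W)={5,6,8}: no change => not a revision
Constraint 2 (Y != W) on D(Y)={3,4,7,8} D(W)={5,6,8}: no change => not a revision
Constraint 3 (W + Y = X) on D(W)={5,6,8} D(Y)={3,4,7,8} D(X)={2,5,6,7,8}: W {5,6,8}->{5}; Y {3,4,7,8}->{3}; X {2,5,6,7,8}->{8} => REVISION
Total revisions = 1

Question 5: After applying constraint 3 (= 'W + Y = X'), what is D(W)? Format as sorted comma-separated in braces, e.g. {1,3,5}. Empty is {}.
Constraint 1 (Y != W) on D(Y)={3,4,7,8} D(W)={5,6,8}: no change
Constraint 2 (Y != W) on D(Y)={3,4,7,8} D(W)={5,6,8}: no change
Constraint 3 (W + Y = X) on D(W)={5,6,8} D(Y)={3,4,7,8} D(X)={2,5,6,7,8}: W {5,6,8}->{5}; Y {3,4,7,8}->{3}; X {2,5,6,7,8}->{8}
So after constraint 3: D(W) = {5}

Answer: {5}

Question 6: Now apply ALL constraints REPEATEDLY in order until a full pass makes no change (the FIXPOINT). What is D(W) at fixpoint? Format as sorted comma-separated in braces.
pass 0 (initial): D(W)={5,6,8}
pass 1: W {5,6,8}->{5}; X {2,5,6,7,8}->{8}; Y {3,4,7,8}->{3}
pass 2: no change
Fixpoint after 2 passes: D(W) = {5}

Answer: {5}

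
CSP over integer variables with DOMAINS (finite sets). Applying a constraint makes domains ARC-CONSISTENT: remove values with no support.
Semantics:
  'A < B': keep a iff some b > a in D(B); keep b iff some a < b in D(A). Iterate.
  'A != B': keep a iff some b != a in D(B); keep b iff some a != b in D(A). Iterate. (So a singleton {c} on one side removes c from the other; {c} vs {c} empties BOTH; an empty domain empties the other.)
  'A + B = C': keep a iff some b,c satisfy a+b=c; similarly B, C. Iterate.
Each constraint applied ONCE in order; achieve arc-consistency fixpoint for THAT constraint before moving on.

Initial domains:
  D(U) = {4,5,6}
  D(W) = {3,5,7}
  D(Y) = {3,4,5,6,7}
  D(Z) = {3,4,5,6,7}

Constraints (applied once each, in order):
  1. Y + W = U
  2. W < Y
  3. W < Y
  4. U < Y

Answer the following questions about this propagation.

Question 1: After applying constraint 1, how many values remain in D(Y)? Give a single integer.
Constraint 1 (Y + W = U) on D(Y)={3,4,5,6,7} D(W)={3,5,7} D(U)={4,5,6}: Y {3,4,5,6,7}->{3}; W {3,5,7}->{3}; U {4,5,6}->{6}
So after constraint 1: D(Y)={3}, size = 1

Answer: 1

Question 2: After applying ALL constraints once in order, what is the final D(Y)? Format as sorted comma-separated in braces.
Answer: {}

Derivation:
Constraint 1 (Y + W = U) on D(Y)={3,4,5,6,7} D(W)={3,5,7} D(U)={4,5,6}: Y {3,4,5,6,7}->{3}; W {3,5,7}->{3}; U {4,5,6}->{6}
Constraint 2 (W < Y) on D(W)={3} D(Y)={3}: W {3}->{}; Y {3}->{}
Constraint 3 (W < Y) on D(W)={} D(Y)={}: no change
Constraint 4 (U < Y) on D(U)={6} D(Y)={}: U {6}->{}
So after all 4 constraints: D(Y) = {}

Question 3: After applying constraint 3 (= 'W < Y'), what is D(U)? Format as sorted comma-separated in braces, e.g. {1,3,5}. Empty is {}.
Constraint 1 (Y + W = U) on D(Y)={3,4,5,6,7} D(W)={3,5,7} D(U)={4,5,6}: Y {3,4,5,6,7}->{3}; W {3,5,7}->{3}; U {4,5,6}->{6}
Constraint 2 (W < Y) on D(W)={3} D(Y)={3}: W {3}->{}; Y {3}->{}
Constraint 3 (W < Y) on D(W)={} D(Y)={}: no change
So after constraint 3: D(U) = {6}

Answer: {6}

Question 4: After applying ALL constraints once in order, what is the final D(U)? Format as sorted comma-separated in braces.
Constraint 1 (Y + W = U) on D(Y)={3,4,5,6,7} D(W)={3,5,7} D(U)={4,5,6}: Y {3,4,5,6,7}->{3}; W {3,5,7}->{3}; U {4,5,6}->{6}
Constraint 2 (W < Y) on D(W)={3} D(Y)={3}: W {3}->{}; Y {3}->{}
Constraint 3 (W < Y) on D(W)={} D(Y)={}: no change
Constraint 4 (U < Y) on D(U)={6} D(Y)={}: U {6}->{}
So after all 4 constraints: D(U) = {}

Answer: {}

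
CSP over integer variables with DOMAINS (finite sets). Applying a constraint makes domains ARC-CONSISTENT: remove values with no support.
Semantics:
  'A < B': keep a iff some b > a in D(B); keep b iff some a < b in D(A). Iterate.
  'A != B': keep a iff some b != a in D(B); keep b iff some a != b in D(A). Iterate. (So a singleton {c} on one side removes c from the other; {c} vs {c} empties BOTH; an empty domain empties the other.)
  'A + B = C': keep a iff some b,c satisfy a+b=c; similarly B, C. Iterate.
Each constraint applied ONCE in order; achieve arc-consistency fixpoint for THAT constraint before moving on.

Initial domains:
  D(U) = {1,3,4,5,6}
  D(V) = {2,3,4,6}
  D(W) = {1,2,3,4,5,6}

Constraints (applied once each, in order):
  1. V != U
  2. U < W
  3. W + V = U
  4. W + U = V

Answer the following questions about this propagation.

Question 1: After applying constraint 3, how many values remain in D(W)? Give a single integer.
Constraint 1 (V != U) on D(V)={2,3,4,6} D(U)={1,3,4,5,6}: no change
Constraint 2 (U < W) on D(U)={1,3,4,5,6} D(W)={1,2,3,4,5,6}: U {1,3,4,5,6}->{1,3,4,5}; W {1,2,3,4,5,6}->{2,3,4,5,6}
Constraint 3 (W + V = U) on D(W)={2,3,4,5,6} D(V)={2,3,4,6} D(U)={1,3,4,5}: W {2,3,4,5,6}->{2,3}; V {2,3,4,6}->{2,3}; U {1,3,4,5}->{4,5}
So after constraint 3: D(W)={2,3}, size = 2

Answer: 2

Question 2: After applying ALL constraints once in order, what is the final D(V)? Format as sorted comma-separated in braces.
Constraint 1 (V != U) on D(V)={2,3,4,6} D(U)={1,3,4,5,6}: no change
Constraint 2 (U < W) on D(U)={1,3,4,5,6} D(W)={1,2,3,4,5,6}: U {1,3,4,5,6}->{1,3,4,5}; W {1,2,3,4,5,6}->{2,3,4,5,6}
Constraint 3 (W + V = U) on D(W)={2,3,4,5,6} D(V)={2,3,4,6} D(U)={1,3,4,5}: W {2,3,4,5,6}->{2,3}; V {2,3,4,6}->{2,3}; U {1,3,4,5}->{4,5}
Constraint 4 (W + U = V) on D(W)={2,3} D(U)={4,5} D(V)={2,3}: W {2,3}->{}; U {4,5}->{}; V {2,3}->{}
So after all 4 constraints: D(V) = {}

Answer: {}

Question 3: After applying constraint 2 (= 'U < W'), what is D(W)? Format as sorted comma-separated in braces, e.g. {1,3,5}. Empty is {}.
Answer: {2,3,4,5,6}

Derivation:
Constraint 1 (V != U) on D(V)={2,3,4,6} D(U)={1,3,4,5,6}: no change
Constraint 2 (U < W) on D(U)={1,3,4,5,6} D(W)={1,2,3,4,5,6}: U {1,3,4,5,6}->{1,3,4,5}; W {1,2,3,4,5,6}->{2,3,4,5,6}
So after constraint 2: D(W) = {2,3,4,5,6}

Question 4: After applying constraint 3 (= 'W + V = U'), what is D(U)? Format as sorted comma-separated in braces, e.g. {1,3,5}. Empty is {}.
Constraint 1 (V != U) on D(V)={2,3,4,6} D(U)={1,3,4,5,6}: no change
Constraint 2 (U < W) on D(U)={1,3,4,5,6} D(W)={1,2,3,4,5,6}: U {1,3,4,5,6}->{1,3,4,5}; W {1,2,3,4,5,6}->{2,3,4,5,6}
Constraint 3 (W + V = U) on D(W)={2,3,4,5,6} D(V)={2,3,4,6} D(U)={1,3,4,5}: W {2,3,4,5,6}->{2,3}; V {2,3,4,6}->{2,3}; U {1,3,4,5}->{4,5}
So after constraint 3: D(U) = {4,5}

Answer: {4,5}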